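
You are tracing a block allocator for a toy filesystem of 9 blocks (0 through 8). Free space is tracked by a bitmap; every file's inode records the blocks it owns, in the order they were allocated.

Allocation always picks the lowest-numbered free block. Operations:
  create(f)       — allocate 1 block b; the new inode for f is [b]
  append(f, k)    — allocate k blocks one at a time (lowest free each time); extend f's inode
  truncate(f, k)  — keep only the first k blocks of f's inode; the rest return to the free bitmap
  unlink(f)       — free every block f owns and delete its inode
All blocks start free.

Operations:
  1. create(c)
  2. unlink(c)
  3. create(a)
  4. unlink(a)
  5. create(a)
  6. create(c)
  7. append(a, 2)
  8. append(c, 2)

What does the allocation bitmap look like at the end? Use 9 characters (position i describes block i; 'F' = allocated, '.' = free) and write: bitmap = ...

create(c): bitmap=F........ | c=[0]
unlink(c): bitmap=......... | 
create(a): bitmap=F........ | a=[0]
unlink(a): bitmap=......... | 
create(a): bitmap=F........ | a=[0]
create(c): bitmap=FF....... | a=[0] c=[1]
append(a, 2): bitmap=FFFF..... | a=[0, 2, 3] c=[1]
append(c, 2): bitmap=FFFFFF... | a=[0, 2, 3] c=[1, 4, 5]

bitmap = FFFFFF...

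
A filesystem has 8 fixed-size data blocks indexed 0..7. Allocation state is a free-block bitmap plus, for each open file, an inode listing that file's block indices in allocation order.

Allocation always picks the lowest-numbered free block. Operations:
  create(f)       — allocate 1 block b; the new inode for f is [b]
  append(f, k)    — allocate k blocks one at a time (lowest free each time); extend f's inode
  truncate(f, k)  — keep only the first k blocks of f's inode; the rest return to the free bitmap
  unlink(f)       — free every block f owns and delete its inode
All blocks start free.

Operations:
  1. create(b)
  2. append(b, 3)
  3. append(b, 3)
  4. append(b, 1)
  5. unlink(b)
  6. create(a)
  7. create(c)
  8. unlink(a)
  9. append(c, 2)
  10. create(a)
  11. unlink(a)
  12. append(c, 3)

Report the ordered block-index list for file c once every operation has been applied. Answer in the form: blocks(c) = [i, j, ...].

blocks(c) = [1, 0, 2, 3, 4, 5]

after create(b) → b:[0]  free=[F.......]
after append(b, 3) → b:[0, 1, 2, 3]  free=[FFFF....]
after append(b, 3) → b:[0, 1, 2, 3, 4, 5, 6]  free=[FFFFFFF.]
after append(b, 1) → b:[0, 1, 2, 3, 4, 5, 6, 7]  free=[FFFFFFFF]
after unlink(b) →   free=[........]
after create(a) → a:[0]  free=[F.......]
after create(c) → a:[0], c:[1]  free=[FF......]
after unlink(a) → c:[1]  free=[.F......]
after append(c, 2) → c:[1, 0, 2]  free=[FFF.....]
after create(a) → a:[3], c:[1, 0, 2]  free=[FFFF....]
after unlink(a) → c:[1, 0, 2]  free=[FFF.....]
after append(c, 3) → c:[1, 0, 2, 3, 4, 5]  free=[FFFFFF..]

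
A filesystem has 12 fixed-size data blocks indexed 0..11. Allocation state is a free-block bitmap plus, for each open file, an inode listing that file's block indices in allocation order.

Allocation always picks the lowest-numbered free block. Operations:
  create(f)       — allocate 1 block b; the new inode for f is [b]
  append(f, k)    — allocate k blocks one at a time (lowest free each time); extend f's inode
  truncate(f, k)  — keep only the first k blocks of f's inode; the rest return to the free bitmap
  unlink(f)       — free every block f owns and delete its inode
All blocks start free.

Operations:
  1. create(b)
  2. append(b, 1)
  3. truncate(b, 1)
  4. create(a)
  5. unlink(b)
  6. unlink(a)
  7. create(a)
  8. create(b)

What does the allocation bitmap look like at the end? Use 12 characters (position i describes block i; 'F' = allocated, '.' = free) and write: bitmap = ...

bitmap = FF..........

after create(b) → b:[0]  free=[F...........]
after append(b, 1) → b:[0, 1]  free=[FF..........]
after truncate(b, 1) → b:[0]  free=[F...........]
after create(a) → a:[1], b:[0]  free=[FF..........]
after unlink(b) → a:[1]  free=[.F..........]
after unlink(a) →   free=[............]
after create(a) → a:[0]  free=[F...........]
after create(b) → a:[0], b:[1]  free=[FF..........]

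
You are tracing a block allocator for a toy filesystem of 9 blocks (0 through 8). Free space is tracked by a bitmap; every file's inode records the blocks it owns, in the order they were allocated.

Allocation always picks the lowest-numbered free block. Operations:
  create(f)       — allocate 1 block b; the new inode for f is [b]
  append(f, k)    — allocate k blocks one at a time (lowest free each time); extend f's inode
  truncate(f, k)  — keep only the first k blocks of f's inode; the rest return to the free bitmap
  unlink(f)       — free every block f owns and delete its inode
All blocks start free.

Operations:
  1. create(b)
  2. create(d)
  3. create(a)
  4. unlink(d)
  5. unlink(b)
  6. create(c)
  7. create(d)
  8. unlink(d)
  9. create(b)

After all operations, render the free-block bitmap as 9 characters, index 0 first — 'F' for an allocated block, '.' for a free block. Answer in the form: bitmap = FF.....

bitmap = FFF......

after create(b) → b:[0]  free=[F........]
after create(d) → b:[0], d:[1]  free=[FF.......]
after create(a) → a:[2], b:[0], d:[1]  free=[FFF......]
after unlink(d) → a:[2], b:[0]  free=[F.F......]
after unlink(b) → a:[2]  free=[..F......]
after create(c) → a:[2], c:[0]  free=[F.F......]
after create(d) → a:[2], c:[0], d:[1]  free=[FFF......]
after unlink(d) → a:[2], c:[0]  free=[F.F......]
after create(b) → a:[2], b:[1], c:[0]  free=[FFF......]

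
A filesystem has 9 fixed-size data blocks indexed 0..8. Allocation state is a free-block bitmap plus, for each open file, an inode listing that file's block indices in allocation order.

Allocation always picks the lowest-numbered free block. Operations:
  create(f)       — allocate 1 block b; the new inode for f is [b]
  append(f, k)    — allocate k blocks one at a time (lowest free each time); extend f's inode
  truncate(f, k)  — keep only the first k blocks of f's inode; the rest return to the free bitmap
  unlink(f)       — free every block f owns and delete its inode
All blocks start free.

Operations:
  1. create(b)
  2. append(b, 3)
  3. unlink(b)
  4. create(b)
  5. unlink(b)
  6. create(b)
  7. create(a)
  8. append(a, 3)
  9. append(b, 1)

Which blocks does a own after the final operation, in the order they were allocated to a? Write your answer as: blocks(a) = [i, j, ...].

blocks(a) = [1, 2, 3, 4]

[1] create(b) — b=0 (map F........)
[2] append(b, 3) — b=0,1,2,3 (map FFFF.....)
[3] unlink(b) —  (map .........)
[4] create(b) — b=0 (map F........)
[5] unlink(b) —  (map .........)
[6] create(b) — b=0 (map F........)
[7] create(a) — a=1 b=0 (map FF.......)
[8] append(a, 3) — a=1,2,3,4 b=0 (map FFFFF....)
[9] append(b, 1) — a=1,2,3,4 b=0,5 (map FFFFFF...)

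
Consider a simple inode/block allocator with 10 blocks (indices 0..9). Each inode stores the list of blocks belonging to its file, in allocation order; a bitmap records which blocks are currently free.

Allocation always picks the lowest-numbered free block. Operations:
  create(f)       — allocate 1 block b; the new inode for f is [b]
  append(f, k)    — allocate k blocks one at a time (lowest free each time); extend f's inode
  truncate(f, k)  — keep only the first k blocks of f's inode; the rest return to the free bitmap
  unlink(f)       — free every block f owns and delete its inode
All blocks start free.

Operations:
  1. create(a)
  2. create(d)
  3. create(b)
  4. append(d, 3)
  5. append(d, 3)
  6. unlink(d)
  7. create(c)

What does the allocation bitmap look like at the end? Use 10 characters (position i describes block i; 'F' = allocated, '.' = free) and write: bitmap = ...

[1] create(a) — a=0 (map F.........)
[2] create(d) — a=0 d=1 (map FF........)
[3] create(b) — a=0 b=2 d=1 (map FFF.......)
[4] append(d, 3) — a=0 b=2 d=1,3,4,5 (map FFFFFF....)
[5] append(d, 3) — a=0 b=2 d=1,3,4,5,6,7,8 (map FFFFFFFFF.)
[6] unlink(d) — a=0 b=2 (map F.F.......)
[7] create(c) — a=0 b=2 c=1 (map FFF.......)

bitmap = FFF.......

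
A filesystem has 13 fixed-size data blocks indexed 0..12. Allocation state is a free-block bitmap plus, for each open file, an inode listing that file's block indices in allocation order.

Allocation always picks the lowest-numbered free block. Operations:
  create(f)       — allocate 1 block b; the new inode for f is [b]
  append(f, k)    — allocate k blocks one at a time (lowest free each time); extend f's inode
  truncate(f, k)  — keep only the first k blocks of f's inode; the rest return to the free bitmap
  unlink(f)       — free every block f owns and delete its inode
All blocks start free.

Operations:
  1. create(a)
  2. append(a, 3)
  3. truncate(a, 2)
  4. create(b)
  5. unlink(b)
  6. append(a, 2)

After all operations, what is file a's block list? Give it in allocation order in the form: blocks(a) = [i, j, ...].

  1. create(a)  ⇒  F............  {a→[0]}
  2. append(a, 3)  ⇒  FFFF.........  {a→[0, 1, 2, 3]}
  3. truncate(a, 2)  ⇒  FF...........  {a→[0, 1]}
  4. create(b)  ⇒  FFF..........  {a→[0, 1]; b→[2]}
  5. unlink(b)  ⇒  FF...........  {a→[0, 1]}
  6. append(a, 2)  ⇒  FFFF.........  {a→[0, 1, 2, 3]}

blocks(a) = [0, 1, 2, 3]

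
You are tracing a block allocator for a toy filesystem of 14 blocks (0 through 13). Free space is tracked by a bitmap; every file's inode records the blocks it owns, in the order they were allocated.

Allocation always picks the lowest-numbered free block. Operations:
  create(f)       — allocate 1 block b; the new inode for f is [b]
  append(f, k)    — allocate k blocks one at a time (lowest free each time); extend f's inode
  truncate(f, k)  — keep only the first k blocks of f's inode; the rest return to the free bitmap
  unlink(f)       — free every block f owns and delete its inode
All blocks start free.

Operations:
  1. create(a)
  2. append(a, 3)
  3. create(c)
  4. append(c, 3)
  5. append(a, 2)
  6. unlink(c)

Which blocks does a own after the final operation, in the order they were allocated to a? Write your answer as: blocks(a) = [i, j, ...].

after create(a) → a:[0]  free=[F.............]
after append(a, 3) → a:[0, 1, 2, 3]  free=[FFFF..........]
after create(c) → a:[0, 1, 2, 3], c:[4]  free=[FFFFF.........]
after append(c, 3) → a:[0, 1, 2, 3], c:[4, 5, 6, 7]  free=[FFFFFFFF......]
after append(a, 2) → a:[0, 1, 2, 3, 8, 9], c:[4, 5, 6, 7]  free=[FFFFFFFFFF....]
after unlink(c) → a:[0, 1, 2, 3, 8, 9]  free=[FFFF....FF....]

blocks(a) = [0, 1, 2, 3, 8, 9]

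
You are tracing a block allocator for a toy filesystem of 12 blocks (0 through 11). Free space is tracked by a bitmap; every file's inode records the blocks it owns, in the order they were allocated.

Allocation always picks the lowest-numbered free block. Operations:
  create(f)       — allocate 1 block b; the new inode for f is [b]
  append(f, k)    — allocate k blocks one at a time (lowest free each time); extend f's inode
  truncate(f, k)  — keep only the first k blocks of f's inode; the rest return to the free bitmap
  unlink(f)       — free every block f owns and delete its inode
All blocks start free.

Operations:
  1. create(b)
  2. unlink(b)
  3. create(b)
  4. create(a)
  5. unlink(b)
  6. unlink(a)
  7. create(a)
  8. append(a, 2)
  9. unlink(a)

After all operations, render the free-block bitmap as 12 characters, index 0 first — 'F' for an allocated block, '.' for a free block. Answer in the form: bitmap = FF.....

  1. create(b)  ⇒  F...........  {b→[0]}
  2. unlink(b)  ⇒  ............  {}
  3. create(b)  ⇒  F...........  {b→[0]}
  4. create(a)  ⇒  FF..........  {a→[1]; b→[0]}
  5. unlink(b)  ⇒  .F..........  {a→[1]}
  6. unlink(a)  ⇒  ............  {}
  7. create(a)  ⇒  F...........  {a→[0]}
  8. append(a, 2)  ⇒  FFF.........  {a→[0, 1, 2]}
  9. unlink(a)  ⇒  ............  {}

bitmap = ............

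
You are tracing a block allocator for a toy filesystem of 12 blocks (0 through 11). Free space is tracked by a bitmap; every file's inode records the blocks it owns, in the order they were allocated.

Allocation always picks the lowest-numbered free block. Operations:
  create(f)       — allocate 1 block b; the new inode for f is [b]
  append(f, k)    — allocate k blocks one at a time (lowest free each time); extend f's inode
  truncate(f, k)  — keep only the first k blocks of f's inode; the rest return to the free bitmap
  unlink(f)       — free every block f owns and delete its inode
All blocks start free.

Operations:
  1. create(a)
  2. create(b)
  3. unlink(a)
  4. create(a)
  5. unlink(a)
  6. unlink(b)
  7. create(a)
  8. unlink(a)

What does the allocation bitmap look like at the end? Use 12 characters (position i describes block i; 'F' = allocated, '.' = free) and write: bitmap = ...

bitmap = ............

create(a): bitmap=F........... | a=[0]
create(b): bitmap=FF.......... | a=[0] b=[1]
unlink(a): bitmap=.F.......... | b=[1]
create(a): bitmap=FF.......... | a=[0] b=[1]
unlink(a): bitmap=.F.......... | b=[1]
unlink(b): bitmap=............ | 
create(a): bitmap=F........... | a=[0]
unlink(a): bitmap=............ | 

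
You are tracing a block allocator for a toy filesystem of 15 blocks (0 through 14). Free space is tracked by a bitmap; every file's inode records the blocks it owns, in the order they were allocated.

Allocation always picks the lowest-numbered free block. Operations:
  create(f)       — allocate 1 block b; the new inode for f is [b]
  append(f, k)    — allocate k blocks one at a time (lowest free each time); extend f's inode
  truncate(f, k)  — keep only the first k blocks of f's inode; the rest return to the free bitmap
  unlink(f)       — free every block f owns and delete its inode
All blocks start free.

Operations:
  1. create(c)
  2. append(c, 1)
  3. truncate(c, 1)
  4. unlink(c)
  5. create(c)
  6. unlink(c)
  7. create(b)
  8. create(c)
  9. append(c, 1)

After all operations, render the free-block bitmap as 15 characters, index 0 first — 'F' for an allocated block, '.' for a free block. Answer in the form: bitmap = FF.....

bitmap = FFF............

after create(c) → c:[0]  free=[F..............]
after append(c, 1) → c:[0, 1]  free=[FF.............]
after truncate(c, 1) → c:[0]  free=[F..............]
after unlink(c) →   free=[...............]
after create(c) → c:[0]  free=[F..............]
after unlink(c) →   free=[...............]
after create(b) → b:[0]  free=[F..............]
after create(c) → b:[0], c:[1]  free=[FF.............]
after append(c, 1) → b:[0], c:[1, 2]  free=[FFF............]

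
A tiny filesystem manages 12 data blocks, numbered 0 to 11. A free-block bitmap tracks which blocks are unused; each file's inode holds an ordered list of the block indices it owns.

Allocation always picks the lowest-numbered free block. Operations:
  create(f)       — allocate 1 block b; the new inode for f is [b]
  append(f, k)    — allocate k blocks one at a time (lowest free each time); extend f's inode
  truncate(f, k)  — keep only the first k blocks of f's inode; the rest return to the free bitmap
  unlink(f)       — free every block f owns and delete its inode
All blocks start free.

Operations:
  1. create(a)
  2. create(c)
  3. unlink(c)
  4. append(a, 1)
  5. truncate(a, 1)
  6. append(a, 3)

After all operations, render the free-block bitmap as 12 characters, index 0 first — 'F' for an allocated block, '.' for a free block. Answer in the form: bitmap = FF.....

  1. create(a)  ⇒  F...........  {a→[0]}
  2. create(c)  ⇒  FF..........  {a→[0]; c→[1]}
  3. unlink(c)  ⇒  F...........  {a→[0]}
  4. append(a, 1)  ⇒  FF..........  {a→[0, 1]}
  5. truncate(a, 1)  ⇒  F...........  {a→[0]}
  6. append(a, 3)  ⇒  FFFF........  {a→[0, 1, 2, 3]}

bitmap = FFFF........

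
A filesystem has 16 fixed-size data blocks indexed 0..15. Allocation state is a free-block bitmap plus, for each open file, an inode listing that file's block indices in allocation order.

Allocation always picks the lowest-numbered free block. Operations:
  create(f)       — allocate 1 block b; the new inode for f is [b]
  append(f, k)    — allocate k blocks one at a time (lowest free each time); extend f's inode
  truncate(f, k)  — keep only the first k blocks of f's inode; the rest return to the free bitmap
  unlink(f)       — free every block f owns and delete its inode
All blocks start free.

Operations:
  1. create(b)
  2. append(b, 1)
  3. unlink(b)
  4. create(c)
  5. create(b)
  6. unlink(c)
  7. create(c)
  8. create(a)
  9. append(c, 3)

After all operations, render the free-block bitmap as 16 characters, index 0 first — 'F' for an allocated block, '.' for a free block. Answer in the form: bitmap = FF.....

bitmap = FFFFFF..........

  1. create(b)  ⇒  F...............  {b→[0]}
  2. append(b, 1)  ⇒  FF..............  {b→[0, 1]}
  3. unlink(b)  ⇒  ................  {}
  4. create(c)  ⇒  F...............  {c→[0]}
  5. create(b)  ⇒  FF..............  {b→[1]; c→[0]}
  6. unlink(c)  ⇒  .F..............  {b→[1]}
  7. create(c)  ⇒  FF..............  {b→[1]; c→[0]}
  8. create(a)  ⇒  FFF.............  {a→[2]; b→[1]; c→[0]}
  9. append(c, 3)  ⇒  FFFFFF..........  {a→[2]; b→[1]; c→[0, 3, 4, 5]}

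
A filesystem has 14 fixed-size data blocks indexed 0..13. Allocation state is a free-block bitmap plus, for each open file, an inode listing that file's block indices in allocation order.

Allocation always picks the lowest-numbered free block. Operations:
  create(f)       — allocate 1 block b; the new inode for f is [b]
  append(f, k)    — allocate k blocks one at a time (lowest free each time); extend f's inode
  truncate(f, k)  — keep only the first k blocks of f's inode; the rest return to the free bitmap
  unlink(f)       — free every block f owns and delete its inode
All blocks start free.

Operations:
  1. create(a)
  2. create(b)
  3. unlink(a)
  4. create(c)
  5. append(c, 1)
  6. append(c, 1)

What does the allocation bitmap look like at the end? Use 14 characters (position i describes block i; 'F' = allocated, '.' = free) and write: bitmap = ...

bitmap = FFFF..........

after create(a) → a:[0]  free=[F.............]
after create(b) → a:[0], b:[1]  free=[FF............]
after unlink(a) → b:[1]  free=[.F............]
after create(c) → b:[1], c:[0]  free=[FF............]
after append(c, 1) → b:[1], c:[0, 2]  free=[FFF...........]
after append(c, 1) → b:[1], c:[0, 2, 3]  free=[FFFF..........]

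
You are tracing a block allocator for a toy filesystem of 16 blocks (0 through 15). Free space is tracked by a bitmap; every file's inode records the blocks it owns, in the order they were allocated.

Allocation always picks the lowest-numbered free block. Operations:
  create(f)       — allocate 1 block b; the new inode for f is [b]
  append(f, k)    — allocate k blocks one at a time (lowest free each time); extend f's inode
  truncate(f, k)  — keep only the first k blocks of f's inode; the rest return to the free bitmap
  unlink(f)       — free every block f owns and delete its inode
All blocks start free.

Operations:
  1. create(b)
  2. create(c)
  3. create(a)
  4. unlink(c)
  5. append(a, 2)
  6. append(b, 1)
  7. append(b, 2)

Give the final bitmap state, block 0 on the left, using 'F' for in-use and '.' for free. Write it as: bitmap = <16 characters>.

bitmap = FFFFFFF.........

after create(b) → b:[0]  free=[F...............]
after create(c) → b:[0], c:[1]  free=[FF..............]
after create(a) → a:[2], b:[0], c:[1]  free=[FFF.............]
after unlink(c) → a:[2], b:[0]  free=[F.F.............]
after append(a, 2) → a:[2, 1, 3], b:[0]  free=[FFFF............]
after append(b, 1) → a:[2, 1, 3], b:[0, 4]  free=[FFFFF...........]
after append(b, 2) → a:[2, 1, 3], b:[0, 4, 5, 6]  free=[FFFFFFF.........]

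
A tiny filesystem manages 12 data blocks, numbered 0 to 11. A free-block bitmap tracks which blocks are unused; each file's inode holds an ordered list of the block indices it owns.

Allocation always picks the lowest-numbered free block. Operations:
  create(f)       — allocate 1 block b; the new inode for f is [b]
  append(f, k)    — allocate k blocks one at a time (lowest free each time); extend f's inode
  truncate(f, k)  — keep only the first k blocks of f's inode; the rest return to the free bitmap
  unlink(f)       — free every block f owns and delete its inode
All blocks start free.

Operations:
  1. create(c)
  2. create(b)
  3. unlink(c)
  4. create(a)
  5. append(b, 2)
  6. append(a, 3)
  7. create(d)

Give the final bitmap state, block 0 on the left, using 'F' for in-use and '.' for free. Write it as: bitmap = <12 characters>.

bitmap = FFFFFFFF....

after create(c) → c:[0]  free=[F...........]
after create(b) → b:[1], c:[0]  free=[FF..........]
after unlink(c) → b:[1]  free=[.F..........]
after create(a) → a:[0], b:[1]  free=[FF..........]
after append(b, 2) → a:[0], b:[1, 2, 3]  free=[FFFF........]
after append(a, 3) → a:[0, 4, 5, 6], b:[1, 2, 3]  free=[FFFFFFF.....]
after create(d) → a:[0, 4, 5, 6], b:[1, 2, 3], d:[7]  free=[FFFFFFFF....]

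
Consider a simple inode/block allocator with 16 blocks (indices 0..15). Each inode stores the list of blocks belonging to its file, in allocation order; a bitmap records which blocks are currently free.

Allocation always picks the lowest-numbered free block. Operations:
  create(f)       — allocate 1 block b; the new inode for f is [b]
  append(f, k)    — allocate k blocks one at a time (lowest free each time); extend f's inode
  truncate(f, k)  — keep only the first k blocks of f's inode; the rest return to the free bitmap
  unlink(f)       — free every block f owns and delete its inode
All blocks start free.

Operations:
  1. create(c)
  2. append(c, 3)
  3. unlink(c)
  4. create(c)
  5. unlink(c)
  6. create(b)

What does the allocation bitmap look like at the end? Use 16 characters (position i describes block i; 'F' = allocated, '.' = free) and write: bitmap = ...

after create(c) → c:[0]  free=[F...............]
after append(c, 3) → c:[0, 1, 2, 3]  free=[FFFF............]
after unlink(c) →   free=[................]
after create(c) → c:[0]  free=[F...............]
after unlink(c) →   free=[................]
after create(b) → b:[0]  free=[F...............]

bitmap = F...............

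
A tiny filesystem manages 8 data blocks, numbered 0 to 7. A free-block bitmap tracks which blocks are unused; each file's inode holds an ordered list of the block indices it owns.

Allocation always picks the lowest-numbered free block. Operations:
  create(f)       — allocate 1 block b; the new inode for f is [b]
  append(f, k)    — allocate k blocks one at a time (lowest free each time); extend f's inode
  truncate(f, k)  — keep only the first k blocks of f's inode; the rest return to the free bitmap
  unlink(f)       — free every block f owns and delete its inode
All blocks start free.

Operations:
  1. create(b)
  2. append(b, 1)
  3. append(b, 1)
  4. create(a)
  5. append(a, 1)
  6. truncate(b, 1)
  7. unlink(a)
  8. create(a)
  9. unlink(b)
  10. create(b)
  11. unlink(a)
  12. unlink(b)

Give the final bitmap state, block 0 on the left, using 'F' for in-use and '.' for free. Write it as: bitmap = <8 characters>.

  1. create(b)  ⇒  F.......  {b→[0]}
  2. append(b, 1)  ⇒  FF......  {b→[0, 1]}
  3. append(b, 1)  ⇒  FFF.....  {b→[0, 1, 2]}
  4. create(a)  ⇒  FFFF....  {a→[3]; b→[0, 1, 2]}
  5. append(a, 1)  ⇒  FFFFF...  {a→[3, 4]; b→[0, 1, 2]}
  6. truncate(b, 1)  ⇒  F..FF...  {a→[3, 4]; b→[0]}
  7. unlink(a)  ⇒  F.......  {b→[0]}
  8. create(a)  ⇒  FF......  {a→[1]; b→[0]}
  9. unlink(b)  ⇒  .F......  {a→[1]}
  10. create(b)  ⇒  FF......  {a→[1]; b→[0]}
  11. unlink(a)  ⇒  F.......  {b→[0]}
  12. unlink(b)  ⇒  ........  {}

bitmap = ........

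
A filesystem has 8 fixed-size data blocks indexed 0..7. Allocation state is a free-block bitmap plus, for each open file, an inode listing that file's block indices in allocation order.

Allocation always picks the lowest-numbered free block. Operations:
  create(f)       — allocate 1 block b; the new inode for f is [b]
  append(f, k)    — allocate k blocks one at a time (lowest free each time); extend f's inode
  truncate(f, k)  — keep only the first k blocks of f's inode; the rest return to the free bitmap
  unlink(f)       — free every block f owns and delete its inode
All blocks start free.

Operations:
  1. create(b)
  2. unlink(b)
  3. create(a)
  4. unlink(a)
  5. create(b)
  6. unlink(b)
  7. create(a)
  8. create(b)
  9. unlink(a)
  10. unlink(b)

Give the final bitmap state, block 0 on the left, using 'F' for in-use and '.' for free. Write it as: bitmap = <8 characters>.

bitmap = ........

create(b): bitmap=F....... | b=[0]
unlink(b): bitmap=........ | 
create(a): bitmap=F....... | a=[0]
unlink(a): bitmap=........ | 
create(b): bitmap=F....... | b=[0]
unlink(b): bitmap=........ | 
create(a): bitmap=F....... | a=[0]
create(b): bitmap=FF...... | a=[0] b=[1]
unlink(a): bitmap=.F...... | b=[1]
unlink(b): bitmap=........ | 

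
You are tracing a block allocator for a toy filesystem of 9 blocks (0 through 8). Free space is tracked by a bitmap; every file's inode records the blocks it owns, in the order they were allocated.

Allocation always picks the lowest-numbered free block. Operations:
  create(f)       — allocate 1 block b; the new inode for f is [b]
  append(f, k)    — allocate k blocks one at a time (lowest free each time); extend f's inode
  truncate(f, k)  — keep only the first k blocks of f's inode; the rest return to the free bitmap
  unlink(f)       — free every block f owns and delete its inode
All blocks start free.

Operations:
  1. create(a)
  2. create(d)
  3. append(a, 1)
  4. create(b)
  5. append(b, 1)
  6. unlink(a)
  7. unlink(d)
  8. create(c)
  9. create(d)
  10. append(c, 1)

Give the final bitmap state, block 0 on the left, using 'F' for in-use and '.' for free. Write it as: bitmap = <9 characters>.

[1] create(a) — a=0 (map F........)
[2] create(d) — a=0 d=1 (map FF.......)
[3] append(a, 1) — a=0,2 d=1 (map FFF......)
[4] create(b) — a=0,2 b=3 d=1 (map FFFF.....)
[5] append(b, 1) — a=0,2 b=3,4 d=1 (map FFFFF....)
[6] unlink(a) — b=3,4 d=1 (map .F.FF....)
[7] unlink(d) — b=3,4 (map ...FF....)
[8] create(c) — b=3,4 c=0 (map F..FF....)
[9] create(d) — b=3,4 c=0 d=1 (map FF.FF....)
[10] append(c, 1) — b=3,4 c=0,2 d=1 (map FFFFF....)

bitmap = FFFFF....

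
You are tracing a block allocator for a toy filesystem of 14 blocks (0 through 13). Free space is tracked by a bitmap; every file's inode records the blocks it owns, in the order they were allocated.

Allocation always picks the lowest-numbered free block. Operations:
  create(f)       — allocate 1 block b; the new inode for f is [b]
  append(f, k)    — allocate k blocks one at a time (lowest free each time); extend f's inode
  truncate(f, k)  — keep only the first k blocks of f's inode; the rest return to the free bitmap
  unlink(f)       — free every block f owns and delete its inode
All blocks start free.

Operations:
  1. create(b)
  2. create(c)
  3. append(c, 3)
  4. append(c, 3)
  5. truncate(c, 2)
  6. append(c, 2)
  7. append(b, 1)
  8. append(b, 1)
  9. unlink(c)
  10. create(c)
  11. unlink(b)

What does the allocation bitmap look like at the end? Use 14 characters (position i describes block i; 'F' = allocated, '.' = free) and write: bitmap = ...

bitmap = .F............

[1] create(b) — b=0 (map F.............)
[2] create(c) — b=0 c=1 (map FF............)
[3] append(c, 3) — b=0 c=1,2,3,4 (map FFFFF.........)
[4] append(c, 3) — b=0 c=1,2,3,4,5,6,7 (map FFFFFFFF......)
[5] truncate(c, 2) — b=0 c=1,2 (map FFF...........)
[6] append(c, 2) — b=0 c=1,2,3,4 (map FFFFF.........)
[7] append(b, 1) — b=0,5 c=1,2,3,4 (map FFFFFF........)
[8] append(b, 1) — b=0,5,6 c=1,2,3,4 (map FFFFFFF.......)
[9] unlink(c) — b=0,5,6 (map F....FF.......)
[10] create(c) — b=0,5,6 c=1 (map FF...FF.......)
[11] unlink(b) — c=1 (map .F............)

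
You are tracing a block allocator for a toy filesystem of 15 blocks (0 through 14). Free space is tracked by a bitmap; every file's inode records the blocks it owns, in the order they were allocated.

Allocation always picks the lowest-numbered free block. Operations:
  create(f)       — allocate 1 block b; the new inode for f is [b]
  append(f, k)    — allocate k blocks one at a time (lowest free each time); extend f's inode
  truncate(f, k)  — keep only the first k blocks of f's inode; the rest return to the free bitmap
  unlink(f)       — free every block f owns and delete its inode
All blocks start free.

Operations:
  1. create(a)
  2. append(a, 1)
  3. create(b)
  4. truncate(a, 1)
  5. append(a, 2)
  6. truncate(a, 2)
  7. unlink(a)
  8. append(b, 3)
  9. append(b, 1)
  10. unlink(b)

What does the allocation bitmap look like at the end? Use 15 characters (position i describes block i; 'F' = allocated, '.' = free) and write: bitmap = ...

  1. create(a)  ⇒  F..............  {a→[0]}
  2. append(a, 1)  ⇒  FF.............  {a→[0, 1]}
  3. create(b)  ⇒  FFF............  {a→[0, 1]; b→[2]}
  4. truncate(a, 1)  ⇒  F.F............  {a→[0]; b→[2]}
  5. append(a, 2)  ⇒  FFFF...........  {a→[0, 1, 3]; b→[2]}
  6. truncate(a, 2)  ⇒  FFF............  {a→[0, 1]; b→[2]}
  7. unlink(a)  ⇒  ..F............  {b→[2]}
  8. append(b, 3)  ⇒  FFFF...........  {b→[2, 0, 1, 3]}
  9. append(b, 1)  ⇒  FFFFF..........  {b→[2, 0, 1, 3, 4]}
  10. unlink(b)  ⇒  ...............  {}

bitmap = ...............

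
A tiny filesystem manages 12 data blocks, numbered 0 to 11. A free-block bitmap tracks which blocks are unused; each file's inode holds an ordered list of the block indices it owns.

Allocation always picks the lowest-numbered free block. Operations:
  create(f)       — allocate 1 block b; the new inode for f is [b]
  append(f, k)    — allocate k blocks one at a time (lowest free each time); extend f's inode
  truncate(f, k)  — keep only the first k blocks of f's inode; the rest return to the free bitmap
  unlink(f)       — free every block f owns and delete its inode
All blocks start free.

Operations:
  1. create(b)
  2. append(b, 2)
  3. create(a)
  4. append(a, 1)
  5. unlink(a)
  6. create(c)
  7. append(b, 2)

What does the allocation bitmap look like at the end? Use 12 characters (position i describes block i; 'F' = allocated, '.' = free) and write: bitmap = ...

bitmap = FFFFFF......

create(b): bitmap=F........... | b=[0]
append(b, 2): bitmap=FFF......... | b=[0, 1, 2]
create(a): bitmap=FFFF........ | a=[3] b=[0, 1, 2]
append(a, 1): bitmap=FFFFF....... | a=[3, 4] b=[0, 1, 2]
unlink(a): bitmap=FFF......... | b=[0, 1, 2]
create(c): bitmap=FFFF........ | b=[0, 1, 2] c=[3]
append(b, 2): bitmap=FFFFFF...... | b=[0, 1, 2, 4, 5] c=[3]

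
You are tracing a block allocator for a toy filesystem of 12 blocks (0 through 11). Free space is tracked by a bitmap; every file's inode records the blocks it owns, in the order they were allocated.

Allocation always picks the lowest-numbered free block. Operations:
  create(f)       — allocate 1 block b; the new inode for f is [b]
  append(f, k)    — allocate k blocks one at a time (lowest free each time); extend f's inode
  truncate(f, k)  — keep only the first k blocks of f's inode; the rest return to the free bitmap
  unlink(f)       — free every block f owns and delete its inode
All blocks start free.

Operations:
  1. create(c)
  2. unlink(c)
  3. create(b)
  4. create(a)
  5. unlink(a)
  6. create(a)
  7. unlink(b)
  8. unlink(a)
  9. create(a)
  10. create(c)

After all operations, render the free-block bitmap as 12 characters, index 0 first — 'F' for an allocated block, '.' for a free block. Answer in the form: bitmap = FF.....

[1] create(c) — c=0 (map F...........)
[2] unlink(c) —  (map ............)
[3] create(b) — b=0 (map F...........)
[4] create(a) — a=1 b=0 (map FF..........)
[5] unlink(a) — b=0 (map F...........)
[6] create(a) — a=1 b=0 (map FF..........)
[7] unlink(b) — a=1 (map .F..........)
[8] unlink(a) —  (map ............)
[9] create(a) — a=0 (map F...........)
[10] create(c) — a=0 c=1 (map FF..........)

bitmap = FF..........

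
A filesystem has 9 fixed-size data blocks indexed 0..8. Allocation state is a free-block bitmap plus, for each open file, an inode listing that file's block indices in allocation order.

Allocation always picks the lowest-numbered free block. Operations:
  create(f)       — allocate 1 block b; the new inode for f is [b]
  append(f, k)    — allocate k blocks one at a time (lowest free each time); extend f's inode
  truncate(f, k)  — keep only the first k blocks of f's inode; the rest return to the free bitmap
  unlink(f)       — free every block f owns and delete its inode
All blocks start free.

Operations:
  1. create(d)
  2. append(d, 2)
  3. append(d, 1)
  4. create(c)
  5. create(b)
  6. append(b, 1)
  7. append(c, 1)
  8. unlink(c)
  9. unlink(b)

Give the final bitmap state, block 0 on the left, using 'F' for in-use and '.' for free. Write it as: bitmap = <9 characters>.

after create(d) → d:[0]  free=[F........]
after append(d, 2) → d:[0, 1, 2]  free=[FFF......]
after append(d, 1) → d:[0, 1, 2, 3]  free=[FFFF.....]
after create(c) → c:[4], d:[0, 1, 2, 3]  free=[FFFFF....]
after create(b) → b:[5], c:[4], d:[0, 1, 2, 3]  free=[FFFFFF...]
after append(b, 1) → b:[5, 6], c:[4], d:[0, 1, 2, 3]  free=[FFFFFFF..]
after append(c, 1) → b:[5, 6], c:[4, 7], d:[0, 1, 2, 3]  free=[FFFFFFFF.]
after unlink(c) → b:[5, 6], d:[0, 1, 2, 3]  free=[FFFF.FF..]
after unlink(b) → d:[0, 1, 2, 3]  free=[FFFF.....]

bitmap = FFFF.....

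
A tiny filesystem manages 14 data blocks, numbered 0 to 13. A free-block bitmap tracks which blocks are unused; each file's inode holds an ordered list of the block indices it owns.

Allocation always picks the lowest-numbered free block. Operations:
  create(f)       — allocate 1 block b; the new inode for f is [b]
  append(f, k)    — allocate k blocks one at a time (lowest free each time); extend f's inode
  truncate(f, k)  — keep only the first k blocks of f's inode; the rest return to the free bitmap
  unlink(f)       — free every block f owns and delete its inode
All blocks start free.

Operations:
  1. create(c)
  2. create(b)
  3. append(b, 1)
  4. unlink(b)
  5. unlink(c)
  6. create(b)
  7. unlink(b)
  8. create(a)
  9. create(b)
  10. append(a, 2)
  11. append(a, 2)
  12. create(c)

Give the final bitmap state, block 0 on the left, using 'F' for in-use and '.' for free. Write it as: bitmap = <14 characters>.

[1] create(c) — c=0 (map F.............)
[2] create(b) — b=1 c=0 (map FF............)
[3] append(b, 1) — b=1,2 c=0 (map FFF...........)
[4] unlink(b) — c=0 (map F.............)
[5] unlink(c) —  (map ..............)
[6] create(b) — b=0 (map F.............)
[7] unlink(b) —  (map ..............)
[8] create(a) — a=0 (map F.............)
[9] create(b) — a=0 b=1 (map FF............)
[10] append(a, 2) — a=0,2,3 b=1 (map FFFF..........)
[11] append(a, 2) — a=0,2,3,4,5 b=1 (map FFFFFF........)
[12] create(c) — a=0,2,3,4,5 b=1 c=6 (map FFFFFFF.......)

bitmap = FFFFFFF.......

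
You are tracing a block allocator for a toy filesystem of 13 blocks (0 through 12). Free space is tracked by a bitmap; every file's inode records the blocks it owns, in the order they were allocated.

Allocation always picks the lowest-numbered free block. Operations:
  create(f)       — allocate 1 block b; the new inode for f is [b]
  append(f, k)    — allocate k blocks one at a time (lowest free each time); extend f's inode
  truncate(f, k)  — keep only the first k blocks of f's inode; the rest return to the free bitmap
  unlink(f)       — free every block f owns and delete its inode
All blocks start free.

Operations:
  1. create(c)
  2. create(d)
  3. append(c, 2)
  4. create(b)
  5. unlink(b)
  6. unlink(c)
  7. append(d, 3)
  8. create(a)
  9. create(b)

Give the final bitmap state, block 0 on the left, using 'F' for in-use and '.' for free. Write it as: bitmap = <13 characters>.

create(c): bitmap=F............ | c=[0]
create(d): bitmap=FF........... | c=[0] d=[1]
append(c, 2): bitmap=FFFF......... | c=[0, 2, 3] d=[1]
create(b): bitmap=FFFFF........ | b=[4] c=[0, 2, 3] d=[1]
unlink(b): bitmap=FFFF......... | c=[0, 2, 3] d=[1]
unlink(c): bitmap=.F........... | d=[1]
append(d, 3): bitmap=FFFF......... | d=[1, 0, 2, 3]
create(a): bitmap=FFFFF........ | a=[4] d=[1, 0, 2, 3]
create(b): bitmap=FFFFFF....... | a=[4] b=[5] d=[1, 0, 2, 3]

bitmap = FFFFFF.......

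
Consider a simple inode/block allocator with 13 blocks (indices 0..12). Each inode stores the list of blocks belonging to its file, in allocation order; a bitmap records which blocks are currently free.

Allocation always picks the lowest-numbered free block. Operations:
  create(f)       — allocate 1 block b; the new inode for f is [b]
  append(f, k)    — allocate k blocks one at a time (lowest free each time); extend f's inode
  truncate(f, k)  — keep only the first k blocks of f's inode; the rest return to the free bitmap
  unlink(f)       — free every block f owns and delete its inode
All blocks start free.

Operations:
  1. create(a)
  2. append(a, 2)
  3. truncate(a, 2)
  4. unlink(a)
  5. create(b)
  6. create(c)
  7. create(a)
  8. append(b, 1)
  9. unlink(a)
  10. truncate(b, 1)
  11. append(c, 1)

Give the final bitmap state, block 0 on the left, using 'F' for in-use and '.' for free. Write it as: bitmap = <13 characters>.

create(a): bitmap=F............ | a=[0]
append(a, 2): bitmap=FFF.......... | a=[0, 1, 2]
truncate(a, 2): bitmap=FF........... | a=[0, 1]
unlink(a): bitmap=............. | 
create(b): bitmap=F............ | b=[0]
create(c): bitmap=FF........... | b=[0] c=[1]
create(a): bitmap=FFF.......... | a=[2] b=[0] c=[1]
append(b, 1): bitmap=FFFF......... | a=[2] b=[0, 3] c=[1]
unlink(a): bitmap=FF.F......... | b=[0, 3] c=[1]
truncate(b, 1): bitmap=FF........... | b=[0] c=[1]
append(c, 1): bitmap=FFF.......... | b=[0] c=[1, 2]

bitmap = FFF..........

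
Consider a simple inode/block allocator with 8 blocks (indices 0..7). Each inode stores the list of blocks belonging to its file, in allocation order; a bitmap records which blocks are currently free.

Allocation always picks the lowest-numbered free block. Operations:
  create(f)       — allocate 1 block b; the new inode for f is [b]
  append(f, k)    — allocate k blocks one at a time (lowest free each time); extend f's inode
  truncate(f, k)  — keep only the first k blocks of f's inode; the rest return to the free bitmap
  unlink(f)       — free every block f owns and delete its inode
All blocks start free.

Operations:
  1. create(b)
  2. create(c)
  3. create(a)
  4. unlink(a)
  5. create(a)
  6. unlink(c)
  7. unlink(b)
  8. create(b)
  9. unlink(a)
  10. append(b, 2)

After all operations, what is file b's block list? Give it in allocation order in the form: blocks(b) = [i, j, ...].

blocks(b) = [0, 1, 2]

[1] create(b) — b=0 (map F.......)
[2] create(c) — b=0 c=1 (map FF......)
[3] create(a) — a=2 b=0 c=1 (map FFF.....)
[4] unlink(a) — b=0 c=1 (map FF......)
[5] create(a) — a=2 b=0 c=1 (map FFF.....)
[6] unlink(c) — a=2 b=0 (map F.F.....)
[7] unlink(b) — a=2 (map ..F.....)
[8] create(b) — a=2 b=0 (map F.F.....)
[9] unlink(a) — b=0 (map F.......)
[10] append(b, 2) — b=0,1,2 (map FFF.....)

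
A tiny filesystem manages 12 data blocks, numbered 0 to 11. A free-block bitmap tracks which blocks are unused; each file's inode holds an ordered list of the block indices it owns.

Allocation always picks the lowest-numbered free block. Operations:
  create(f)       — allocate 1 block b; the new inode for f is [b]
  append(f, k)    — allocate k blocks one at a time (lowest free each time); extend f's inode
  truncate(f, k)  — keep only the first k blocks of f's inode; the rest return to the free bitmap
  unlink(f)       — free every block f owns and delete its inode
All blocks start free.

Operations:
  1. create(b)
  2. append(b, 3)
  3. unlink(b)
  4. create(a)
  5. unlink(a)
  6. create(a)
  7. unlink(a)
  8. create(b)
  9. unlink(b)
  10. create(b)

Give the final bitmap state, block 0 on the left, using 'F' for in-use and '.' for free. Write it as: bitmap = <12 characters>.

[1] create(b) — b=0 (map F...........)
[2] append(b, 3) — b=0,1,2,3 (map FFFF........)
[3] unlink(b) —  (map ............)
[4] create(a) — a=0 (map F...........)
[5] unlink(a) —  (map ............)
[6] create(a) — a=0 (map F...........)
[7] unlink(a) —  (map ............)
[8] create(b) — b=0 (map F...........)
[9] unlink(b) —  (map ............)
[10] create(b) — b=0 (map F...........)

bitmap = F...........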